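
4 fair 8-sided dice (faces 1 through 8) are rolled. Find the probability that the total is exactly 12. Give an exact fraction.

There are 8^4 = 4096 equally likely outcomes.
The number of ordered 4-tuples from {1,…,8} summing to 12 is 161.
P(sum = 12) = 161/4096.

161/4096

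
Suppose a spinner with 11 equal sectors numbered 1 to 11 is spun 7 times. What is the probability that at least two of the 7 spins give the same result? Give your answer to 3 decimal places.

P(all 7 different) = 11/11 · 10/11 · ··· · 5/11 ≈ 0.085.
P(at least two equal) = 1 − 0.085 = 0.915.

0.915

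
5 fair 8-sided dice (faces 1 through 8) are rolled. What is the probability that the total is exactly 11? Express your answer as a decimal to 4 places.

There are 8^5 = 32768 equally likely outcomes.
The number of ordered 5-tuples from {1,…,8} summing to 11 is 210.
P(sum = 11) = 210/32768 = 105/16384 ≈ 0.0064.

0.0064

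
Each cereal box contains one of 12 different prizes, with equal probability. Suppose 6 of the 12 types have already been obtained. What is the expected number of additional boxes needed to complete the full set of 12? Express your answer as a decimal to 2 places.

29.40

Starting from 6 distinct types, each trial gives a new one with probability (12−i)/12 when i types are held, so the wait for the next new type is 12/(12−i).
E = 12/6 + 12/5 + 12/4 + 12/3 + 12/2 + 12/1 = 147/5 ≈ 29.40.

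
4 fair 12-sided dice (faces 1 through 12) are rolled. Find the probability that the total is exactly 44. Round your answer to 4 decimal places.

There are 12^4 = 20736 equally likely outcomes.
The number of ordered 4-tuples from {1,…,12} summing to 44 is 35.
P(sum = 44) = 35/20736 ≈ 0.0017.

0.0017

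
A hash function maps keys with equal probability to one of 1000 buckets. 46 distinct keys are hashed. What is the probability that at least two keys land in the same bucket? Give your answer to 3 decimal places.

It's easier to compute the probability that all 46 are distinct.
P(all distinct) = 1000/1000 · 999/1000 · ··· · 955/1000 ≈ 0.350.
So the probability of at least one match is 1 − 0.350 = 0.650.

0.650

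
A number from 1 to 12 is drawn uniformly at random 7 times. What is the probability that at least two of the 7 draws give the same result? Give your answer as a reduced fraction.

P(all 7 different) = 12/12 · 11/12 · ··· · 6/12 = 385/3456.
P(at least two equal) = 1 − 385/3456 = 3071/3456.

3071/3456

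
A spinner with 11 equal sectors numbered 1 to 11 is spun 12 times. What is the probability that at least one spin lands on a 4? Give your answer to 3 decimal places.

0.681

P(no spin lands on a 4) = (10/11)^12 ≈ 0.319.
P(at least one) = 1 − 0.319 = 0.681.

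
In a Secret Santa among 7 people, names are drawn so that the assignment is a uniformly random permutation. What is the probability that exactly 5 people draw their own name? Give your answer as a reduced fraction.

Choose which 5 of the 7 are fixed: C(7,5) = 21 ways.
The remaining 2 must have no fixed point: D(2) = 1.
P = 21·1/5040 = 1/240.

1/240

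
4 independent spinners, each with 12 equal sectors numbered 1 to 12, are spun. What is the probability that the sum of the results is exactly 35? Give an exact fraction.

There are 12^4 = 20736 equally likely outcomes.
The number of ordered 4-tuples from {1,…,12} summing to 35 is 544.
P(sum = 35) = 544/20736 = 17/648.

17/648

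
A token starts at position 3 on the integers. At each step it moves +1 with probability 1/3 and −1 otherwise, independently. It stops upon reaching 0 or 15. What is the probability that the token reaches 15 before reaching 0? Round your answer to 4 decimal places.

Let r = q/p = (2/3)/(1/3) = 2. The recurrence P(i) = p·P(i+1) + q·P(i−1) with P(0)=0, P(15)=1 gives P(i) = (1 − r^i)/(1 − r^15).
P(3) = (1 − (2)^3) / (1 − (2)^15) = 1/4681 ≈ 0.0002.

0.0002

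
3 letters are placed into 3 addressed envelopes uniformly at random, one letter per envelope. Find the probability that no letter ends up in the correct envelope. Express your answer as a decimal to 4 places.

0.3333

This is the derangement probability: permutations of 3 with no fixed point.
D(3) = 3! · (1 − 1/1! + 1/2! − ··· + (−1)^3/3!) = 2.
P = 2/6 = 1/3 ≈ 0.3333.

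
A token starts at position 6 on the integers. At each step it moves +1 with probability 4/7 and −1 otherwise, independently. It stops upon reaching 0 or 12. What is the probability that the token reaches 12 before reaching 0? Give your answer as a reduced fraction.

4096/4825

Let r = q/p = (3/7)/(4/7) = 3/4. The recurrence P(i) = p·P(i+1) + q·P(i−1) with P(0)=0, P(12)=1 gives P(i) = (1 − r^i)/(1 − r^12).
P(6) = (1 − (3/4)^6) / (1 − (3/4)^12) = 4096/4825.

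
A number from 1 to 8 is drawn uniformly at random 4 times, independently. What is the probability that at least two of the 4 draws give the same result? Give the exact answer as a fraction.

P(all 4 different) = 8/8 · 7/8 · ··· · 5/8 = 105/256.
P(at least two equal) = 1 − 105/256 = 151/256.

151/256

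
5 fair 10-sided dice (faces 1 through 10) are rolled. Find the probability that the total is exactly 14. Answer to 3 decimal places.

There are 10^5 = 100000 equally likely outcomes.
The number of ordered 5-tuples from {1,…,10} summing to 14 is 715.
P(sum = 14) = 715/100000 = 143/20000 ≈ 0.007.

0.007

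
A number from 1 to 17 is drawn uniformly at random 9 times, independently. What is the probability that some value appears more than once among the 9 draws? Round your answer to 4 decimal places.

0.9256

P(all 9 different) = 17/17 · 16/17 · ··· · 9/17 ≈ 0.0744.
P(at least two equal) = 1 − 0.0744 = 0.9256.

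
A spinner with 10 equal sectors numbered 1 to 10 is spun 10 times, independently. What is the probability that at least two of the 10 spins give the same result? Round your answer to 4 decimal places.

0.9996

P(all 10 different) = 10/10 · 9/10 · ··· · 1/10 ≈ 0.0004.
P(at least two equal) = 1 − 0.0004 = 0.9996.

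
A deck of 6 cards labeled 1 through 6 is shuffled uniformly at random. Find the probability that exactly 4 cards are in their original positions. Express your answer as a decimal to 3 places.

0.021

Choose which 4 of the 6 are fixed: C(6,4) = 15 ways.
The remaining 2 must have no fixed point: D(2) = 1.
P = 15·1/720 = 1/48 ≈ 0.021.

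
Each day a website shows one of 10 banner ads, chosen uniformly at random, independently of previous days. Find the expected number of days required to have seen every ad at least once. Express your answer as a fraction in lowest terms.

After i distinct types are collected, each trial gives a new one with probability (10−i)/10, so the expected wait for the next new type is 10/(10−i).
E = 10/10 + 10/9 + 10/8 + 10/7 + 10/6 + 10/5 + 10/4 + 10/3 + 10/2 + 10/1 = 7381/252.

7381/252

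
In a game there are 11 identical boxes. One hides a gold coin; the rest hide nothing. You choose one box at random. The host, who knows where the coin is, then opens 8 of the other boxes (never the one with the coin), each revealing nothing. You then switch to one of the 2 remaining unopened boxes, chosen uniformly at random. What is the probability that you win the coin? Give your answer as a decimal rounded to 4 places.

0.4545

Your original box holds the coin with probability 1/11, so the other 10 collectively hold it with probability 10/11.
The host can always find 8 empty boxes to open, so the reveals don't change that 10/11; it is now spread over the 2 remaining unopened boxes.
P(win by switching) = (10/11) · (1/2) = 5/11 ≈ 0.4545.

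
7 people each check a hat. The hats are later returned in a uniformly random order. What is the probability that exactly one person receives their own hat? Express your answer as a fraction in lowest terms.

Choose which one is fixed: C(7,1) = 7 ways.
The remaining 6 must have no fixed point: D(6) = 265.
P = 7·265/5040 = 53/144.

53/144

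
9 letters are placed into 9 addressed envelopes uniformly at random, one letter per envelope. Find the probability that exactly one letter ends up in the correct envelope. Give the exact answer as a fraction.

2119/5760

Choose which one is fixed: C(9,1) = 9 ways.
The remaining 8 must have no fixed point: D(8) = 14833.
P = 9·14833/362880 = 2119/5760.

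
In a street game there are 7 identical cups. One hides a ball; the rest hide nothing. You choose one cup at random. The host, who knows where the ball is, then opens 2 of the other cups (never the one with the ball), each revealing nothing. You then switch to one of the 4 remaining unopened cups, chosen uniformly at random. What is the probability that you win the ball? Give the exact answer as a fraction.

Your original cup holds the ball with probability 1/7, so the other 6 collectively hold it with probability 6/7.
The host can always find 2 empty cups to open, so the reveals don't change that 6/7; it is now spread over the 4 remaining unopened cups.
P(win by switching) = (6/7) · (1/4) = 3/14.

3/14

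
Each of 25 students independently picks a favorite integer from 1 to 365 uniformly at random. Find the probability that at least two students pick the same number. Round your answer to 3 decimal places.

0.569

It's easier to compute the probability that all 25 are distinct.
P(all distinct) = 365/365 · 364/365 · ··· · 341/365 ≈ 0.431.
So the probability of at least one match is 1 − 0.431 = 0.569.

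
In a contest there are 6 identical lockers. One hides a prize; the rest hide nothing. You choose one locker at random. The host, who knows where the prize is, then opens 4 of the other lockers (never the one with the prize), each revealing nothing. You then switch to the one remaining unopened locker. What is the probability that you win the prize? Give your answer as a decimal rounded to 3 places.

Your original locker holds the prize with probability 1/6, so the other 5 collectively hold it with probability 5/6.
The host can always find 4 empty lockers to open, so the reveals don't change that 5/6; it is now spread over the 1 remaining unopened locker.
P(win by switching) = (5/6) · (1/1) = 5/6 ≈ 0.833.

0.833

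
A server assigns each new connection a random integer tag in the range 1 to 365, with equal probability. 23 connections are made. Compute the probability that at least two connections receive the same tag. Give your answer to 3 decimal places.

It's easier to compute the probability that all 23 are distinct.
P(all distinct) = 365/365 · 364/365 · ··· · 343/365 ≈ 0.493.
So the probability of at least one match is 1 − 0.493 = 0.507.

0.507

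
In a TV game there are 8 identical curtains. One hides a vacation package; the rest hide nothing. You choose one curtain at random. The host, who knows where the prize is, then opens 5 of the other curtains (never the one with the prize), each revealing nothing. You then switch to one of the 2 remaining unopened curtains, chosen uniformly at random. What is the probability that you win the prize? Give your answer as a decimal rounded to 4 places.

Your original curtain holds the prize with probability 1/8, so the other 7 collectively hold it with probability 7/8.
The host can always find 5 empty curtains to open, so the reveals don't change that 7/8; it is now spread over the 2 remaining unopened curtains.
P(win by switching) = (7/8) · (1/2) = 7/16 ≈ 0.4375.

0.4375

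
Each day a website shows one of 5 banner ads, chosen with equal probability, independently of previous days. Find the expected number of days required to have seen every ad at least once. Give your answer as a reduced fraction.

After i distinct types are collected, each trial gives a new one with probability (5−i)/5, so the expected wait for the next new type is 5/(5−i).
E = 5/5 + 5/4 + 5/3 + 5/2 + 5/1 = 137/12.

137/12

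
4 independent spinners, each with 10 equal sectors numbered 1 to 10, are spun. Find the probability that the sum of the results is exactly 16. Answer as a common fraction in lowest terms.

83/2000

There are 10^4 = 10000 equally likely outcomes.
The number of ordered 4-tuples from {1,…,10} summing to 16 is 415.
P(sum = 16) = 415/10000 = 83/2000.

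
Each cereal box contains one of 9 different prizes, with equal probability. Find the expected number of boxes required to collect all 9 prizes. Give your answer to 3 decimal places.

25.461

After i distinct types are collected, each trial gives a new one with probability (9−i)/9, so the expected wait for the next new type is 9/(9−i).
E = 9/9 + 9/8 + 9/7 + 9/6 + 9/5 + 9/4 + 9/3 + 9/2 + 9/1 = 7129/280 ≈ 25.461.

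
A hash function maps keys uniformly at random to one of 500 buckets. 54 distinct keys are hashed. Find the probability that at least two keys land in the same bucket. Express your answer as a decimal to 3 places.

It's easier to compute the probability that all 54 are distinct.
P(all distinct) = 500/500 · 499/500 · ··· · 447/500 ≈ 0.051.
So the probability of at least one match is 1 − 0.051 = 0.949.

0.949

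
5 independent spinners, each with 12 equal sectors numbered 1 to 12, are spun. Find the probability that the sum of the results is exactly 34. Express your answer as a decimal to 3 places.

0.049

There are 12^5 = 248832 equally likely outcomes.
The number of ordered 5-tuples from {1,…,12} summing to 34 is 12255.
P(sum = 34) = 12255/248832 = 4085/82944 ≈ 0.049.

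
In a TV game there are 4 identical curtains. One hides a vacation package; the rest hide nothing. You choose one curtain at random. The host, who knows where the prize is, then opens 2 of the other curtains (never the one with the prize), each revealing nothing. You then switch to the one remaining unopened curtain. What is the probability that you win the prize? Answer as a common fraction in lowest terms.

Your original curtain holds the prize with probability 1/4, so the other 3 collectively hold it with probability 3/4.
The host can always find 2 empty curtains to open, so the reveals don't change that 3/4; it is now spread over the 1 remaining unopened curtain.
P(win by switching) = (3/4) · (1/1) = 3/4.

3/4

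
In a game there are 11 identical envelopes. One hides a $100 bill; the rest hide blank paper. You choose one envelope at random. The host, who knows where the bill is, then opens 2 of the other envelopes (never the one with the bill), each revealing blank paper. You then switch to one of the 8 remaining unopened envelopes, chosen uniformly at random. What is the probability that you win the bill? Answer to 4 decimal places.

0.1136

Your original envelope holds the bill with probability 1/11, so the other 10 collectively hold it with probability 10/11.
The host can always find 2 empty envelopes to open, so the reveals don't change that 10/11; it is now spread over the 8 remaining unopened envelopes.
P(win by switching) = (10/11) · (1/8) = 5/44 ≈ 0.1136.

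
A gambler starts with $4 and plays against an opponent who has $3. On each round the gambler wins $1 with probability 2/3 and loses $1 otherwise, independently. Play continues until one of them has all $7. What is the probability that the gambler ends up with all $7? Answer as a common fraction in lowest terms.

120/127

Let r = q/p = (1/3)/(2/3) = 1/2. The recurrence P(i) = p·P(i+1) + q·P(i−1) with P(0)=0, P(7)=1 gives P(i) = (1 − r^i)/(1 − r^7).
P(4) = (1 − (1/2)^4) / (1 − (1/2)^7) = 120/127.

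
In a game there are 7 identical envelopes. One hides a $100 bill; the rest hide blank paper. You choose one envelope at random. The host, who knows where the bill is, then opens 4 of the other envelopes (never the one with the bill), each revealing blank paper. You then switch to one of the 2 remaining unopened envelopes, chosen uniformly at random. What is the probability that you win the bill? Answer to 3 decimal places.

0.429

Your original envelope holds the bill with probability 1/7, so the other 6 collectively hold it with probability 6/7.
The host can always find 4 empty envelopes to open, so the reveals don't change that 6/7; it is now spread over the 2 remaining unopened envelopes.
P(win by switching) = (6/7) · (1/2) = 3/7 ≈ 0.429.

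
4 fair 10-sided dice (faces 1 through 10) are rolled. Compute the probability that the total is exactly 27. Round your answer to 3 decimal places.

0.048

There are 10^4 = 10000 equally likely outcomes.
The number of ordered 4-tuples from {1,…,10} summing to 27 is 480.
P(sum = 27) = 480/10000 = 6/125 ≈ 0.048.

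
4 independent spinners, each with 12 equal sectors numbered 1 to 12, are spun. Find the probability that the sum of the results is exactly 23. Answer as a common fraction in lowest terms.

265/5184

There are 12^4 = 20736 equally likely outcomes.
The number of ordered 4-tuples from {1,…,12} summing to 23 is 1060.
P(sum = 23) = 1060/20736 = 265/5184.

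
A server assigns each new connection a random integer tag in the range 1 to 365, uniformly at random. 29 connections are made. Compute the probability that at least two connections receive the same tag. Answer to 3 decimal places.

0.681

It's easier to compute the probability that all 29 are distinct.
P(all distinct) = 365/365 · 364/365 · ··· · 337/365 ≈ 0.319.
So the probability of at least one match is 1 − 0.319 = 0.681.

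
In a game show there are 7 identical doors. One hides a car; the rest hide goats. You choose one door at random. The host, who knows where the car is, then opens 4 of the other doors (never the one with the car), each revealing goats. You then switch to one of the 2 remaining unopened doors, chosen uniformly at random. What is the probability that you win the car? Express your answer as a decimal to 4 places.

Your original door holds the car with probability 1/7, so the other 6 collectively hold it with probability 6/7.
The host can always find 4 empty doors to open, so the reveals don't change that 6/7; it is now spread over the 2 remaining unopened doors.
P(win by switching) = (6/7) · (1/2) = 3/7 ≈ 0.4286.

0.4286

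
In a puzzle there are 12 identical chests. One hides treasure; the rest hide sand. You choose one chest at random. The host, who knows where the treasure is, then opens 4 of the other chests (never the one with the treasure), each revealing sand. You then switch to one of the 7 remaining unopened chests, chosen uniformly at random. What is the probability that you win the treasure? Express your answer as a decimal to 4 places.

0.1310

Your original chest holds the treasure with probability 1/12, so the other 11 collectively hold it with probability 11/12.
The host can always find 4 empty chests to open, so the reveals don't change that 11/12; it is now spread over the 7 remaining unopened chests.
P(win by switching) = (11/12) · (1/7) = 11/84 ≈ 0.1310.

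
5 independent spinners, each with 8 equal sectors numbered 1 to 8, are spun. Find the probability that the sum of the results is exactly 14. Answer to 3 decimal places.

0.021

There are 8^5 = 32768 equally likely outcomes.
The number of ordered 5-tuples from {1,…,8} summing to 14 is 690.
P(sum = 14) = 690/32768 = 345/16384 ≈ 0.021.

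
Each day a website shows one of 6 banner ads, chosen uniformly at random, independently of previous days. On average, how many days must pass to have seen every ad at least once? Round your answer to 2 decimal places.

14.70

After i distinct types are collected, each trial gives a new one with probability (6−i)/6, so the expected wait for the next new type is 6/(6−i).
E = 6/6 + 6/5 + 6/4 + 6/3 + 6/2 + 6/1 = 147/10 ≈ 14.70.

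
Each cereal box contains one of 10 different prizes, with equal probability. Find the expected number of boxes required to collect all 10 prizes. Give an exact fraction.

7381/252

After i distinct types are collected, each trial gives a new one with probability (10−i)/10, so the expected wait for the next new type is 10/(10−i).
E = 10/10 + 10/9 + 10/8 + 10/7 + 10/6 + 10/5 + 10/4 + 10/3 + 10/2 + 10/1 = 7381/252.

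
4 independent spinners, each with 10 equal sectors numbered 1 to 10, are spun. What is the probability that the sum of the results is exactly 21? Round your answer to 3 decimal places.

There are 10^4 = 10000 equally likely outcomes.
The number of ordered 4-tuples from {1,…,10} summing to 21 is 660.
P(sum = 21) = 660/10000 = 33/500 ≈ 0.066.

0.066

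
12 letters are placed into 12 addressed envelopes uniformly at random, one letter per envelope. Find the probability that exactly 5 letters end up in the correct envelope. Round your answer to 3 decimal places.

Choose which 5 of the 12 are fixed: C(12,5) = 792 ways.
The remaining 7 must have no fixed point: D(7) = 1854.
P = 792·1854/479001600 = 103/33600 ≈ 0.003.

0.003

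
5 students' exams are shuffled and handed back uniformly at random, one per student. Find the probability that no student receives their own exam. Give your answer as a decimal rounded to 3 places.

0.367

This is the derangement probability: permutations of 5 with no fixed point.
D(5) = 5! · (1 − 1/1! + 1/2! − ··· + (−1)^5/5!) = 44.
P = 44/120 = 11/30 ≈ 0.367.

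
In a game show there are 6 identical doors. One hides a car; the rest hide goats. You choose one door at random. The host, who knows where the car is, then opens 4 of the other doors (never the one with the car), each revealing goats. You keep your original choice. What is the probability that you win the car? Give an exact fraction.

The host can always open 4 empty doors regardless of your choice, so the reveals give no information about your original door.
P(win by staying) = 1/6.

1/6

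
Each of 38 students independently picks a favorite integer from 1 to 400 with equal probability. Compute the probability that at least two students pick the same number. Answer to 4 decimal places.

0.8372

It's easier to compute the probability that all 38 are distinct.
P(all distinct) = 400/400 · 399/400 · ··· · 363/400 ≈ 0.1628.
So the probability of at least one match is 1 − 0.1628 = 0.8372.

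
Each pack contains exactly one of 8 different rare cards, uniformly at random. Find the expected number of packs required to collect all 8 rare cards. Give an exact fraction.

761/35

After i distinct types are collected, each trial gives a new one with probability (8−i)/8, so the expected wait for the next new type is 8/(8−i).
E = 8/8 + 8/7 + 8/6 + 8/5 + 8/4 + 8/3 + 8/2 + 8/1 = 761/35.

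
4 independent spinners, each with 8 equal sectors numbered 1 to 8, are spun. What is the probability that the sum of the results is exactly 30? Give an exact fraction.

5/2048

There are 8^4 = 4096 equally likely outcomes.
The number of ordered 4-tuples from {1,…,8} summing to 30 is 10.
P(sum = 30) = 10/4096 = 5/2048.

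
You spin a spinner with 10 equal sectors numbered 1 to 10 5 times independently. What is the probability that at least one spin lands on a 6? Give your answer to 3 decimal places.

0.410

P(no spin lands on a 6) = (9/10)^5 ≈ 0.590.
P(at least one) = 1 − 0.590 = 0.410.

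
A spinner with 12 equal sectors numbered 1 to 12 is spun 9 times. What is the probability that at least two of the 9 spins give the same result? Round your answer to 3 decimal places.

P(all 9 different) = 12/12 · 11/12 · ··· · 4/12 ≈ 0.015.
P(at least two equal) = 1 − 0.015 = 0.985.

0.985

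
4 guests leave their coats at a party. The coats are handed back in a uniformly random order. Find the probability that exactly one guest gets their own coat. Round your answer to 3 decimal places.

0.333

Choose which one is fixed: C(4,1) = 4 ways.
The remaining 3 must have no fixed point: D(3) = 2.
P = 4·2/24 = 1/3 ≈ 0.333.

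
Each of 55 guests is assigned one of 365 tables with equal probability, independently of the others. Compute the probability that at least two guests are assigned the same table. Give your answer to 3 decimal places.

0.986

It's easier to compute the probability that all 55 are distinct.
P(all distinct) = 365/365 · 364/365 · ··· · 311/365 ≈ 0.014.
So the probability of at least one match is 1 − 0.014 = 0.986.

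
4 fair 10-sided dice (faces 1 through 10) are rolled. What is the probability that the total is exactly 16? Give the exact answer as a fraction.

83/2000

There are 10^4 = 10000 equally likely outcomes.
The number of ordered 4-tuples from {1,…,10} summing to 16 is 415.
P(sum = 16) = 415/10000 = 83/2000.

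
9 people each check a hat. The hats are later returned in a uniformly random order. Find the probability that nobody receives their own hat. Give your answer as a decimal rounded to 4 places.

This is the derangement probability: permutations of 9 with no fixed point.
D(9) = 9! · (1 − 1/1! + 1/2! − ··· + (−1)^9/9!) = 133496.
P = 133496/362880 = 16687/45360 ≈ 0.3679.

0.3679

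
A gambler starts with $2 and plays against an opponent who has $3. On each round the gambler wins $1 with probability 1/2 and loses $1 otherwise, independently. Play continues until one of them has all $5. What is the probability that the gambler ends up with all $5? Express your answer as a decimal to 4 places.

With a fair step, P(i) = ½P(i−1) + ½P(i+1) with P(0)=0, P(5)=1 has the linear solution P(i) = i/5.
P(2) = 2/5 ≈ 0.4000.

0.4000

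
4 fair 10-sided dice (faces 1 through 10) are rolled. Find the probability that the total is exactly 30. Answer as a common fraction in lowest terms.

There are 10^4 = 10000 equally likely outcomes.
The number of ordered 4-tuples from {1,…,10} summing to 30 is 282.
P(sum = 30) = 282/10000 = 141/5000.

141/5000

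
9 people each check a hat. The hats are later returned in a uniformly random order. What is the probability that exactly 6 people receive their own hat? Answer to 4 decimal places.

0.0005

Choose which 6 of the 9 are fixed: C(9,6) = 84 ways.
The remaining 3 must have no fixed point: D(3) = 2.
P = 84·2/362880 = 1/2160 ≈ 0.0005.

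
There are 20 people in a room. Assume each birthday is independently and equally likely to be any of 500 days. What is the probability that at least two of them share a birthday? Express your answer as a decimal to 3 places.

It's easier to compute the probability that all 20 are distinct.
P(all distinct) = 500/500 · 499/500 · ··· · 481/500 ≈ 0.680.
So the probability of at least one match is 1 − 0.680 = 0.320.

0.320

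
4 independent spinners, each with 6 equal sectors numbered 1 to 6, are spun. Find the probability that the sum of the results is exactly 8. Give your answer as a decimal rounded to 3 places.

There are 6^4 = 1296 equally likely outcomes.
The number of ordered 4-tuples from {1,…,6} summing to 8 is 35.
P(sum = 8) = 35/1296 ≈ 0.027.

0.027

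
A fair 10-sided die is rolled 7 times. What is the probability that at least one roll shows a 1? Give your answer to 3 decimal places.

0.522

P(no roll shows a 1) = (9/10)^7 ≈ 0.478.
P(at least one) = 1 − 0.478 = 0.522.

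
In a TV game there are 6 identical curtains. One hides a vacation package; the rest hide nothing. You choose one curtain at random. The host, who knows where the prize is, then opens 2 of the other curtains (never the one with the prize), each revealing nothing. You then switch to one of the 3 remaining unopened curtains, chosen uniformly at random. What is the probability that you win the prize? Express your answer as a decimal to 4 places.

0.2778

Your original curtain holds the prize with probability 1/6, so the other 5 collectively hold it with probability 5/6.
The host can always find 2 empty curtains to open, so the reveals don't change that 5/6; it is now spread over the 3 remaining unopened curtains.
P(win by switching) = (5/6) · (1/3) = 5/18 ≈ 0.2778.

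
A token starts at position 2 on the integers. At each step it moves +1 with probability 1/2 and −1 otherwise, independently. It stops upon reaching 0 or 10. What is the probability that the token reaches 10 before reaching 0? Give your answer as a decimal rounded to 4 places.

0.2000

With a fair step, P(i) = ½P(i−1) + ½P(i+1) with P(0)=0, P(10)=1 has the linear solution P(i) = i/10.
P(2) = 2/10 = 1/5 ≈ 0.2000.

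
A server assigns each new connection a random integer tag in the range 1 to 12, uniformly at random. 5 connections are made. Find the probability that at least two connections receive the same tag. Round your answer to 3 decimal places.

0.618

It's easier to compute the probability that all 5 are distinct.
P(all distinct) = 12/12 · 11/12 · ··· · 8/12 ≈ 0.382.
So the probability of at least one match is 1 − 0.382 = 0.618.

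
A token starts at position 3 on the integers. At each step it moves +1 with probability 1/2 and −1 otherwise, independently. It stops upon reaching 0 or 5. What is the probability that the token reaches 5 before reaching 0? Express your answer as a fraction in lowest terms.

3/5

With a fair step, P(i) = ½P(i−1) + ½P(i+1) with P(0)=0, P(5)=1 has the linear solution P(i) = i/5.
P(3) = 3/5.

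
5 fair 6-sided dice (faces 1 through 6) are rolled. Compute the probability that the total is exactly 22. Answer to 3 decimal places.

There are 6^5 = 7776 equally likely outcomes.
The number of ordered 5-tuples from {1,…,6} summing to 22 is 420.
P(sum = 22) = 420/7776 = 35/648 ≈ 0.054.

0.054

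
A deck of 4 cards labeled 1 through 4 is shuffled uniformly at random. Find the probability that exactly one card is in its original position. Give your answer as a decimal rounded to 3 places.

Choose which one is fixed: C(4,1) = 4 ways.
The remaining 3 must have no fixed point: D(3) = 2.
P = 4·2/24 = 1/3 ≈ 0.333.

0.333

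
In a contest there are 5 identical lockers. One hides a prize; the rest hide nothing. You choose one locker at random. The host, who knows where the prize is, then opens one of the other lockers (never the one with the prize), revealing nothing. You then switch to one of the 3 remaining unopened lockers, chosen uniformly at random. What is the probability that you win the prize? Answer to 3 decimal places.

0.267

Your original locker holds the prize with probability 1/5, so the other 4 collectively hold it with probability 4/5.
The host can always find an empty locker to open, so this doesn't change that 4/5; it is now spread over the 3 remaining unopened lockers.
P(win by switching) = (4/5) · (1/3) = 4/15 ≈ 0.267.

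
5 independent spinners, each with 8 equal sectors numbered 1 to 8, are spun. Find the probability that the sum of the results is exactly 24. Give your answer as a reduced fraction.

595/8192

There are 8^5 = 32768 equally likely outcomes.
The number of ordered 5-tuples from {1,…,8} summing to 24 is 2380.
P(sum = 24) = 2380/32768 = 595/8192.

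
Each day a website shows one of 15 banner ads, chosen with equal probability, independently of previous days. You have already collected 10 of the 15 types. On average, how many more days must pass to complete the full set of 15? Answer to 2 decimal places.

34.25

Starting from 10 distinct types, each trial gives a new one with probability (15−i)/15 when i types are held, so the wait for the next new type is 15/(15−i).
E = 15/5 + 15/4 + 15/3 + 15/2 + 15/1 = 137/4 ≈ 34.25.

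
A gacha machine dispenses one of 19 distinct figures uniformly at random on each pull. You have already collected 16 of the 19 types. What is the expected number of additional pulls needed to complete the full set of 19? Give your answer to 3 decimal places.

34.833

Starting from 16 distinct types, each trial gives a new one with probability (19−i)/19 when i types are held, so the wait for the next new type is 19/(19−i).
E = 19/3 + 19/2 + 19/1 = 209/6 ≈ 34.833.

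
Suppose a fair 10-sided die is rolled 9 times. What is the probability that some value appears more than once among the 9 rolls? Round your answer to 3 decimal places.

0.996

P(all 9 different) = 10/10 · 9/10 · ··· · 2/10 ≈ 0.004.
P(at least two equal) = 1 − 0.004 = 0.996.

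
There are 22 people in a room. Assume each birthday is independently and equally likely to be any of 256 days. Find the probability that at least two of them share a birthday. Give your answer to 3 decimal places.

0.605

It's easier to compute the probability that all 22 are distinct.
P(all distinct) = 256/256 · 255/256 · ··· · 235/256 ≈ 0.395.
So the probability of at least one match is 1 − 0.395 = 0.605.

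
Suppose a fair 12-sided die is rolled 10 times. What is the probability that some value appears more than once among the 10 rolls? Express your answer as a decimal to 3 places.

0.996

P(all 10 different) = 12/12 · 11/12 · ··· · 3/12 ≈ 0.004.
P(at least two equal) = 1 − 0.004 = 0.996.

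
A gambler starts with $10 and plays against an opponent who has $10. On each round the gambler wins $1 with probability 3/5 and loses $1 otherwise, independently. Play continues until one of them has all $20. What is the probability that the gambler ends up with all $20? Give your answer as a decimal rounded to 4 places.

0.9830

Let r = q/p = (2/5)/(3/5) = 2/3. The recurrence P(i) = p·P(i+1) + q·P(i−1) with P(0)=0, P(20)=1 gives P(i) = (1 − r^i)/(1 − r^20).
P(10) = (1 − (2/3)^10) / (1 − (2/3)^20) = 59049/60073 ≈ 0.9830.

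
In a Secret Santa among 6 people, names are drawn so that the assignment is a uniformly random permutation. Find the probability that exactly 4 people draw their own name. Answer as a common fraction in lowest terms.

Choose which 4 of the 6 are fixed: C(6,4) = 15 ways.
The remaining 2 must have no fixed point: D(2) = 1.
P = 15·1/720 = 1/48.

1/48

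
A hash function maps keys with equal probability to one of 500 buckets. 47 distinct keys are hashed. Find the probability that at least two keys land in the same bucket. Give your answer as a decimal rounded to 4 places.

0.8927

It's easier to compute the probability that all 47 are distinct.
P(all distinct) = 500/500 · 499/500 · ··· · 454/500 ≈ 0.1073.
So the probability of at least one match is 1 − 0.1073 = 0.8927.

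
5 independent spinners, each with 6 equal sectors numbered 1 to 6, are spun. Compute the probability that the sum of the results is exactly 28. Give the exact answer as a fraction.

There are 6^5 = 7776 equally likely outcomes.
The number of ordered 5-tuples from {1,…,6} summing to 28 is 15.
P(sum = 28) = 15/7776 = 5/2592.

5/2592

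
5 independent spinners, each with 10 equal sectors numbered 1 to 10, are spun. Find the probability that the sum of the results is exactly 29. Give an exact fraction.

There are 10^5 = 100000 equally likely outcomes.
The number of ordered 5-tuples from {1,…,10} summing to 29 is 5875.
P(sum = 29) = 5875/100000 = 47/800.

47/800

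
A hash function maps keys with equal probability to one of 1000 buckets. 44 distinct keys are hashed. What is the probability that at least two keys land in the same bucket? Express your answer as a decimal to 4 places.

It's easier to compute the probability that all 44 are distinct.
P(all distinct) = 1000/1000 · 999/1000 · ··· · 957/1000 ≈ 0.3829.
So the probability of at least one match is 1 − 0.3829 = 0.6171.

0.6171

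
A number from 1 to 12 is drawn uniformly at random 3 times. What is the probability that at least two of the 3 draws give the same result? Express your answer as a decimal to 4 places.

0.2361

P(all 3 different) = 12/12 · 11/12 · ··· · 10/12 ≈ 0.7639.
P(at least two equal) = 1 − 0.7639 = 0.2361.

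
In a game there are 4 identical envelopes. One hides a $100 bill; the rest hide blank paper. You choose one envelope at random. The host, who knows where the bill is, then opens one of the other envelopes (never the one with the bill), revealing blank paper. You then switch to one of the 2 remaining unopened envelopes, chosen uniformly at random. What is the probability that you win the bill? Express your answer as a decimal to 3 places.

Your original envelope holds the bill with probability 1/4, so the other 3 collectively hold it with probability 3/4.
The host can always find an empty envelope to open, so this doesn't change that 3/4; it is now spread over the 2 remaining unopened envelopes.
P(win by switching) = (3/4) · (1/2) = 3/8 ≈ 0.375.

0.375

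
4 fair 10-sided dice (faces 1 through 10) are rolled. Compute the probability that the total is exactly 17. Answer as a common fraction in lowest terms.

There are 10^4 = 10000 equally likely outcomes.
The number of ordered 4-tuples from {1,…,10} summing to 17 is 480.
P(sum = 17) = 480/10000 = 6/125.

6/125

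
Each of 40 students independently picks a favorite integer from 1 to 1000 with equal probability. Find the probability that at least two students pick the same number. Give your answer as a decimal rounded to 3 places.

0.546

It's easier to compute the probability that all 40 are distinct.
P(all distinct) = 1000/1000 · 999/1000 · ··· · 961/1000 ≈ 0.454.
So the probability of at least one match is 1 − 0.454 = 0.546.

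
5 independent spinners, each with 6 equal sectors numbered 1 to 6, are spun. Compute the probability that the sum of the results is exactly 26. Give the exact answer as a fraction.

35/3888

There are 6^5 = 7776 equally likely outcomes.
The number of ordered 5-tuples from {1,…,6} summing to 26 is 70.
P(sum = 26) = 70/7776 = 35/3888.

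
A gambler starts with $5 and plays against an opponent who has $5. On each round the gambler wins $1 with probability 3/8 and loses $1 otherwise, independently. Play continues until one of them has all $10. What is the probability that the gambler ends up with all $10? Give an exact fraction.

243/3368

Let r = q/p = (5/8)/(3/8) = 5/3. The recurrence P(i) = p·P(i+1) + q·P(i−1) with P(0)=0, P(10)=1 gives P(i) = (1 − r^i)/(1 − r^10).
P(5) = (1 − (5/3)^5) / (1 − (5/3)^10) = 243/3368.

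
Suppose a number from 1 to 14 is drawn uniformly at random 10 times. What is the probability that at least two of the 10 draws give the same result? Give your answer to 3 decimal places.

P(all 10 different) = 14/14 · 13/14 · ··· · 5/14 ≈ 0.013.
P(at least two equal) = 1 − 0.013 = 0.987.

0.987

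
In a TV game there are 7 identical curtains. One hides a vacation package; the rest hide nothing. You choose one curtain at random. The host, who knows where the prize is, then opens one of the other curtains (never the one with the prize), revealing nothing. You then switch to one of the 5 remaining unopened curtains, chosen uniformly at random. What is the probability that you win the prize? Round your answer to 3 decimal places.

0.171

Your original curtain holds the prize with probability 1/7, so the other 6 collectively hold it with probability 6/7.
The host can always find an empty curtain to open, so this doesn't change that 6/7; it is now spread over the 5 remaining unopened curtains.
P(win by switching) = (6/7) · (1/5) = 6/35 ≈ 0.171.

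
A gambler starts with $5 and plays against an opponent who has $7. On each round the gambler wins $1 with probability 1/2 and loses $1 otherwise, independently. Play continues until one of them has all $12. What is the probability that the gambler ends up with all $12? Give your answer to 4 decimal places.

0.4167

With a fair step, P(i) = ½P(i−1) + ½P(i+1) with P(0)=0, P(12)=1 has the linear solution P(i) = i/12.
P(5) = 5/12 ≈ 0.4167.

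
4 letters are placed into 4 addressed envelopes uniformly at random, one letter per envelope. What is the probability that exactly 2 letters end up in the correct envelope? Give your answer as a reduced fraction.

Choose which 2 of the 4 are fixed: C(4,2) = 6 ways.
The remaining 2 must have no fixed point: D(2) = 1.
P = 6·1/24 = 1/4.

1/4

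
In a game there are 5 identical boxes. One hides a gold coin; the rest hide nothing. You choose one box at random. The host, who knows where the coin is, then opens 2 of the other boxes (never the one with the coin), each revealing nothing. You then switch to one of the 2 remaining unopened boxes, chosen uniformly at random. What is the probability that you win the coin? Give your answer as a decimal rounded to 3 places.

Your original box holds the coin with probability 1/5, so the other 4 collectively hold it with probability 4/5.
The host can always find 2 empty boxes to open, so the reveals don't change that 4/5; it is now spread over the 2 remaining unopened boxes.
P(win by switching) = (4/5) · (1/2) = 2/5 ≈ 0.400.

0.400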